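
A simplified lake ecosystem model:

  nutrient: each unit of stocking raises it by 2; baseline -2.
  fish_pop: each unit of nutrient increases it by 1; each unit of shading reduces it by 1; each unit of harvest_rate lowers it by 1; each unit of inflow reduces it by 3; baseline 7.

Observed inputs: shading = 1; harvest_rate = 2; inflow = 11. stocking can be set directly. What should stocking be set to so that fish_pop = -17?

Substituting into the fish_pop equation gives fish_pop = 2*stocking - 31.
Solve 2*stocking - 31 = -17: stocking = (-17 + 31) / 2 = 7.

stocking = 7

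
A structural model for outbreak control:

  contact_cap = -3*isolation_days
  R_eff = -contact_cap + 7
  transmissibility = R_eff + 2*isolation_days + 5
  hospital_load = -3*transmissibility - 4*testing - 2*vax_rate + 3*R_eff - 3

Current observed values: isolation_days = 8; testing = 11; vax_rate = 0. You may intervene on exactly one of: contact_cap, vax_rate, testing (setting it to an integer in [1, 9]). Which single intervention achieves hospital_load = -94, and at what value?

set testing = 7

Intervening on contact_cap: the paths from contact_cap to hospital_load cancel (net effect zero), leaving hospital_load = -110; -94 is unreachable this way.
Intervening on vax_rate: hospital_load = -2*vax_rate - 110. Reaching -94 requires vax_rate = -8, outside [1, 9].
Intervening on testing: with other inputs at their observed values, hospital_load = -4*testing - 66. Solving for -94 gives testing = 7, within [1, 9].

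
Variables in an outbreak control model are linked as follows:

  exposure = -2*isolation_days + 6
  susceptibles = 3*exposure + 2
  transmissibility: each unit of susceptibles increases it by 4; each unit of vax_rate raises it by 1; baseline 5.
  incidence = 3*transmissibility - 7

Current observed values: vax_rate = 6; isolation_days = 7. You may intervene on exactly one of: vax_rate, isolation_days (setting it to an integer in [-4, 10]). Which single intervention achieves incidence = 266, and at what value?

set isolation_days = 0

Intervening on vax_rate: incidence = 3*vax_rate - 256. Reaching 266 requires vax_rate = 174, outside [-4, 10].
Intervening on isolation_days: with other inputs at their observed values, incidence = -72*isolation_days + 266. Solving for 266 gives isolation_days = 0, within [-4, 10].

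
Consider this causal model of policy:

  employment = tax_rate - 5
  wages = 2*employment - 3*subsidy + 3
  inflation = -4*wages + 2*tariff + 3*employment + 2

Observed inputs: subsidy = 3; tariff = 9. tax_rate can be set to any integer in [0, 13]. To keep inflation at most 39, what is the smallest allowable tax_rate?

tax_rate = 6

Substituting into the wages equation gives wages = 2*tax_rate - 16.
So inflation = -5*tax_rate + 69.
Require -5*tax_rate + 69 ≤ 39, so tax_rate ≥ 6.
The smallest integer in [0, 13] satisfying this is 6.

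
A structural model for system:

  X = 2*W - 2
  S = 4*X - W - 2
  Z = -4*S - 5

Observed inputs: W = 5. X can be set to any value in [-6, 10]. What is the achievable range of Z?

Intervening on X fixes its value directly, overriding its dependence on W.
Substituting into the S equation gives S = 4*X - 7.
Z becomes -16*X + 23.
Linear in X, so extremes are at the endpoints: X = -6 gives Z = 119; X = 10 gives Z = -137.

-137 to 119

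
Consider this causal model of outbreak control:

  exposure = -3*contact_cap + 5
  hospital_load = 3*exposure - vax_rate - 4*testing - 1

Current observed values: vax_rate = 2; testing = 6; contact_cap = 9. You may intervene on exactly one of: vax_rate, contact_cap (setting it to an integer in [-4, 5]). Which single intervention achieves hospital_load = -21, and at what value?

set contact_cap = 1

Intervening on vax_rate: hospital_load = -vax_rate - 91. Reaching -21 requires vax_rate = -70, outside [-4, 5].
Intervening on contact_cap: with other inputs at their observed values, hospital_load = -9*contact_cap - 12. Solving for -21 gives contact_cap = 1, within [-4, 5].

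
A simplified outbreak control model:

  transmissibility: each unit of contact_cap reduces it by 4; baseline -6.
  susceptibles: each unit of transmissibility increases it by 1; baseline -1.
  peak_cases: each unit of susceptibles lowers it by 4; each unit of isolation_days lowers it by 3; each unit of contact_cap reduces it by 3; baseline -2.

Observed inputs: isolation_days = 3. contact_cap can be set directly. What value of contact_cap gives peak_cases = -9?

contact_cap = -2

Substituting into the susceptibles equation gives susceptibles = -4*contact_cap - 7.
Substituting into the peak_cases equation gives peak_cases = 13*contact_cap + 17.
Solve 13*contact_cap + 17 = -9: contact_cap = (-9 - 17) / 13 = -2.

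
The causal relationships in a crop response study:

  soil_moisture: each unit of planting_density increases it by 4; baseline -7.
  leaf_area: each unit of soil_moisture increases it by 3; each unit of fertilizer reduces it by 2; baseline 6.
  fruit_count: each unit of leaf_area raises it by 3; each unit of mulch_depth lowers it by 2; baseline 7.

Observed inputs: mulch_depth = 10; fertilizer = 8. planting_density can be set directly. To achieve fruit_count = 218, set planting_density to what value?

planting_density = 9

Substituting into the leaf_area equation gives leaf_area = 12*planting_density - 31.
So fruit_count = 36*planting_density - 106.
Solve 36*planting_density - 106 = 218: planting_density = (218 + 106) / 36 = 9.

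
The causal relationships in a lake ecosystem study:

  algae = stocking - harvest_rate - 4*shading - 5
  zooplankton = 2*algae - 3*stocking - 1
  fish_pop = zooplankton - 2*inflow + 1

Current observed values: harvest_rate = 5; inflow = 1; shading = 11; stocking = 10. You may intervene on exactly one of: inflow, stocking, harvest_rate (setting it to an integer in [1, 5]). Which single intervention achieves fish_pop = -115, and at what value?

set stocking = 5

Intervening on inflow: fish_pop = -2*inflow - 118. Reaching -115 requires inflow = -3/2, not an integer.
Intervening on stocking: with other inputs at their observed values, fish_pop = -stocking - 110. Solving for -115 gives stocking = 5, within [1, 5].
Intervening on harvest_rate: fish_pop = -2*harvest_rate - 110. Reaching -115 requires harvest_rate = 5/2, not an integer.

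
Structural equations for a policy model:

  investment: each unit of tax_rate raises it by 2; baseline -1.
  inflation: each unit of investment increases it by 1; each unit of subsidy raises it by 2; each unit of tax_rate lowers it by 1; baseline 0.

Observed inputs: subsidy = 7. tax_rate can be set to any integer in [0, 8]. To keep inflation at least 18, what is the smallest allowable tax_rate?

tax_rate = 5

Substituting into the inflation equation gives inflation = tax_rate + 13.
Require tax_rate + 13 ≥ 18, so tax_rate ≥ 5.
The smallest integer in [0, 8] satisfying this is 5.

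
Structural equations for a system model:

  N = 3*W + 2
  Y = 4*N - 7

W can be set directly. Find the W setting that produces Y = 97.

Substituting into the Y equation gives Y = 12*W + 1.
Solve 12*W + 1 = 97: W = (97 - 1) / 12 = 8.

W = 8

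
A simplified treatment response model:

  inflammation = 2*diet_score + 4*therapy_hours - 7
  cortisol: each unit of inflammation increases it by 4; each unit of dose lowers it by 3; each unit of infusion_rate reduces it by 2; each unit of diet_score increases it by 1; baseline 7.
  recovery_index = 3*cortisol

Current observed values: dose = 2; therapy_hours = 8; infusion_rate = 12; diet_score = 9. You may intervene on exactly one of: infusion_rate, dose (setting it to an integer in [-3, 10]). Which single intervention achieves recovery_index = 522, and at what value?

set infusion_rate = 4

Intervening on infusion_rate: with other inputs at their observed values, recovery_index = -6*infusion_rate + 546. Solving for 522 gives infusion_rate = 4, within [-3, 10].
Intervening on dose: recovery_index = -9*dose + 492. Reaching 522 requires dose = -10/3, not an integer.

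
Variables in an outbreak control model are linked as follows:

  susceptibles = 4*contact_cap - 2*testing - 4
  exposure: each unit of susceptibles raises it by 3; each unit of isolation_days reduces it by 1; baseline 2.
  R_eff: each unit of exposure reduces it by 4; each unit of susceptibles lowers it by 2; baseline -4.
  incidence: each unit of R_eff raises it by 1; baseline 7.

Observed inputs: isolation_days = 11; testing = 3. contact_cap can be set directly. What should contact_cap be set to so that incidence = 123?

contact_cap = 1

Substituting into the susceptibles equation gives susceptibles = 4*contact_cap - 10.
This gives exposure = 12*contact_cap - 39.
Substituting into the R_eff equation gives R_eff = -56*contact_cap + 172.
So incidence = -56*contact_cap + 179.
Solve -56*contact_cap + 179 = 123: contact_cap = (123 - 179) / -56 = 1.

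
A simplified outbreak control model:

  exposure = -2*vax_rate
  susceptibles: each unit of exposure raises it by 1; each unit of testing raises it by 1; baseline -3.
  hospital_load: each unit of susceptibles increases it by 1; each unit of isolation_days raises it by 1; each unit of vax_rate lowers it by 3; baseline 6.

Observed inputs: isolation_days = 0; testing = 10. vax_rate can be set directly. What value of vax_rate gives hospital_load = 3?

vax_rate = 2

Substituting into the susceptibles equation gives susceptibles = -2*vax_rate + 7.
Substituting into the hospital_load equation gives hospital_load = -5*vax_rate + 13.
Solve -5*vax_rate + 13 = 3: vax_rate = (3 - 13) / -5 = 2.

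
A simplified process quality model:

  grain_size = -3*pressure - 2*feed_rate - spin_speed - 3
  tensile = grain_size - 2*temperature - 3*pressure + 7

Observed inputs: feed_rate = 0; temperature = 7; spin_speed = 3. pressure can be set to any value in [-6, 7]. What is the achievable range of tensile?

-55 to 23

Substituting into the grain_size equation gives grain_size = -3*pressure - 6.
Substituting into the tensile equation gives tensile = -6*pressure - 13.
Linear in pressure, so extremes are at the endpoints: pressure = -6 gives tensile = 23; pressure = 7 gives tensile = -55.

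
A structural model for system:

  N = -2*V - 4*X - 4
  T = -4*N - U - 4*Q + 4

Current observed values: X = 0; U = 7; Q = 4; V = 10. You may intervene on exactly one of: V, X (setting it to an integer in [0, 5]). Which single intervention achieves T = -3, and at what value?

set V = 0

Intervening on V: with other inputs at their observed values, T = 8*V - 3. Solving for -3 gives V = 0, within [0, 5].
Intervening on X: T = 16*X + 77. Reaching -3 requires X = -5, outside [0, 5].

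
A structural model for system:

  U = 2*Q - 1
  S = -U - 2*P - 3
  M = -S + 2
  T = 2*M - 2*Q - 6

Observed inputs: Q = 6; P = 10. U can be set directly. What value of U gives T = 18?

U = -7

Intervening on U fixes its value directly, overriding its dependence on Q.
Substituting into the S equation gives S = -U - 23.
So M = U + 25.
This gives T = 2*U + 32.
Solve 2*U + 32 = 18: U = (18 - 32) / 2 = -7.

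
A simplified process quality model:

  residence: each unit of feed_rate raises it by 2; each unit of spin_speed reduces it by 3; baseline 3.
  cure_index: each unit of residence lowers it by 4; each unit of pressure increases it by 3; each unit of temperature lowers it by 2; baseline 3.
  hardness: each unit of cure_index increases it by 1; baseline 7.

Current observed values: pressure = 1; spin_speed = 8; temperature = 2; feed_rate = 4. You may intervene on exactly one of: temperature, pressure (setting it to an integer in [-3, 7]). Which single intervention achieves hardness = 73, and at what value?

set pressure = 5

Intervening on temperature: hardness = -2*temperature + 65. Reaching 73 requires temperature = -4, outside [-3, 7].
Intervening on pressure: with other inputs at their observed values, hardness = 3*pressure + 58. Solving for 73 gives pressure = 5, within [-3, 7].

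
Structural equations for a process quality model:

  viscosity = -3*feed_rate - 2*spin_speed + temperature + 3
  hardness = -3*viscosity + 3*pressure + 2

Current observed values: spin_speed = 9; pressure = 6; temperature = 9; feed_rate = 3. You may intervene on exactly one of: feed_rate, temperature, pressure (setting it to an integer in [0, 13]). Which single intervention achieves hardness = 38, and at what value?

set feed_rate = 0

Intervening on feed_rate: with other inputs at their observed values, hardness = 9*feed_rate + 38. Solving for 38 gives feed_rate = 0, within [0, 13].
Intervening on temperature: hardness = -3*temperature + 92. Reaching 38 requires temperature = 18, outside [0, 13].
Intervening on pressure: hardness = 3*pressure + 47. Reaching 38 requires pressure = -3, outside [0, 13].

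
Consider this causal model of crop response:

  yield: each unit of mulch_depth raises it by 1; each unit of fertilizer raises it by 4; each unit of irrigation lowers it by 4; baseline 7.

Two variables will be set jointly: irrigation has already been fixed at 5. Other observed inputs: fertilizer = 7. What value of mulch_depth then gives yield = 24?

With irrigation held at 5:
Substituting into the yield equation gives yield = mulch_depth + 15.
Solve mulch_depth + 15 = 24: mulch_depth = (24 - 15) / 1 = 9.

mulch_depth = 9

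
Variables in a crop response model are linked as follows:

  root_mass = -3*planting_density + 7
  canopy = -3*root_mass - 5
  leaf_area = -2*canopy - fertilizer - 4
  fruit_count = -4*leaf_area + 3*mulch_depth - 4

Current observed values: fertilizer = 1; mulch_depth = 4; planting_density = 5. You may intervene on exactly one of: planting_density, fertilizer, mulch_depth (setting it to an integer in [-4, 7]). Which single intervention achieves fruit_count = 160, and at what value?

Intervening on planting_density: fruit_count = 72*planting_density - 180. Reaching 160 requires planting_density = 85/18, not an integer.
Intervening on fertilizer: with other inputs at their observed values, fruit_count = 4*fertilizer + 176. Solving for 160 gives fertilizer = -4, within [-4, 7].
Intervening on mulch_depth: fruit_count = 3*mulch_depth + 168. Reaching 160 requires mulch_depth = -8/3, not an integer.

set fertilizer = -4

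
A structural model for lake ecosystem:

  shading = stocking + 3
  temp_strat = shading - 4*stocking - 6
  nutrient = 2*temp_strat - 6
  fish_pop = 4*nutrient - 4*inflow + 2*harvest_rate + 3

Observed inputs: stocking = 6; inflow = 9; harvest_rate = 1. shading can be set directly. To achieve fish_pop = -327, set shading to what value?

shading = -4

Intervening on shading fixes its value directly, overriding its dependence on stocking.
Substituting into the temp_strat equation gives temp_strat = shading - 30.
Substituting into the nutrient equation gives nutrient = 2*shading - 66.
Substituting into the fish_pop equation gives fish_pop = 8*shading - 295.
Solve 8*shading - 295 = -327: shading = (-327 + 295) / 8 = -4.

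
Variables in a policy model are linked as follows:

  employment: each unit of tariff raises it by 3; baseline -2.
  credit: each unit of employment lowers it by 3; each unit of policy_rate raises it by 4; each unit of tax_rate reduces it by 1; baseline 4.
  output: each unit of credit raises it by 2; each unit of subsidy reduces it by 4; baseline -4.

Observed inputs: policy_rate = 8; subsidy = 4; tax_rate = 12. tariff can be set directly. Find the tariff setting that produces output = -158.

Substituting into the credit equation gives credit = -9*tariff + 30.
Substituting into the output equation gives output = -18*tariff + 40.
Solve -18*tariff + 40 = -158: tariff = (-158 - 40) / -18 = 11.

tariff = 11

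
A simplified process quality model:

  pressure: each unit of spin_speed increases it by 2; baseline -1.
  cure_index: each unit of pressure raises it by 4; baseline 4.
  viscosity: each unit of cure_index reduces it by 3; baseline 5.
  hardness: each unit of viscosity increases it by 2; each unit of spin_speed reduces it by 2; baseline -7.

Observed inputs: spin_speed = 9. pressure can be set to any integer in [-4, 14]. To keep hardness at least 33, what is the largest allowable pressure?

pressure = -3

Intervening on pressure fixes its value directly, overriding its dependence on spin_speed.
Substituting into the viscosity equation gives viscosity = -12*pressure - 7.
Substituting into the hardness equation gives hardness = -24*pressure - 39.
Require -24*pressure - 39 ≥ 33, so pressure ≤ -3.
The largest integer in [-4, 14] satisfying this is -3.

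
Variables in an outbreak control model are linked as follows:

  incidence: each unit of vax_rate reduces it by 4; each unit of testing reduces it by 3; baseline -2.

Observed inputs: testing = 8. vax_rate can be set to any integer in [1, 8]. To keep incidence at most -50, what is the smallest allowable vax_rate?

Substituting into the incidence equation gives incidence = -4*vax_rate - 26.
Require -4*vax_rate - 26 ≤ -50, so vax_rate ≥ 6.
The smallest integer in [1, 8] satisfying this is 6.

vax_rate = 6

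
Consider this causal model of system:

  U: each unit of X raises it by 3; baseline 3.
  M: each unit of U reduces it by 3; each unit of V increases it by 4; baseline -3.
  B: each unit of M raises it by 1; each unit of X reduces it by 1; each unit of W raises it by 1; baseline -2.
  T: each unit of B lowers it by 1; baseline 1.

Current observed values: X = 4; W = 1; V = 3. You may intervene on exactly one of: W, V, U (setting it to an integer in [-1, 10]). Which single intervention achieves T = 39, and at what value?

Intervening on W: with other inputs at their observed values, T = -W + 43. Solving for 39 gives W = 4, within [-1, 10].
Intervening on V: T = -4*V + 54. Reaching 39 requires V = 15/4, not an integer.
Intervening on U: T = 3*U - 3. Reaching 39 requires U = 14, outside [-1, 10].

set W = 4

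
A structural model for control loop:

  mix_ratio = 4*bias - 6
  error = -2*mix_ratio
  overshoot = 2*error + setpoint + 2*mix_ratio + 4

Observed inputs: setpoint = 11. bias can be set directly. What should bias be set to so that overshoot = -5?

Substituting into the error equation gives error = -8*bias + 12.
So overshoot = -8*bias + 27.
Solve -8*bias + 27 = -5: bias = (-5 - 27) / -8 = 4.

bias = 4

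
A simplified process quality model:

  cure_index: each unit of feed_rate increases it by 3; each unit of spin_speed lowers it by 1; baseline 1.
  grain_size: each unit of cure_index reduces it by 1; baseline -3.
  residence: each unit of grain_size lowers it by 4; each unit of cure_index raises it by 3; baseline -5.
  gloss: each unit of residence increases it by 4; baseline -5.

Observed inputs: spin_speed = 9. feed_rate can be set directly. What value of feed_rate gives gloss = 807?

Substituting into the cure_index equation gives cure_index = 3*feed_rate - 8.
grain_size becomes -3*feed_rate + 5.
Substituting into the residence equation gives residence = 21*feed_rate - 49.
Substituting into the gloss equation gives gloss = 84*feed_rate - 201.
Solve 84*feed_rate - 201 = 807: feed_rate = (807 + 201) / 84 = 12.

feed_rate = 12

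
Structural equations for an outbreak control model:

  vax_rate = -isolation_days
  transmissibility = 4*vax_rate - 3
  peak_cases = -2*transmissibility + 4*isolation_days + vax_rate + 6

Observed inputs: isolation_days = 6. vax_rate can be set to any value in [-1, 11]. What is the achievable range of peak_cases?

-41 to 43

Intervening on vax_rate fixes its value directly, overriding its dependence on isolation_days.
Substituting into the peak_cases equation gives peak_cases = -7*vax_rate + 36.
Linear in vax_rate, so extremes are at the endpoints: vax_rate = -1 gives peak_cases = 43; vax_rate = 11 gives peak_cases = -41.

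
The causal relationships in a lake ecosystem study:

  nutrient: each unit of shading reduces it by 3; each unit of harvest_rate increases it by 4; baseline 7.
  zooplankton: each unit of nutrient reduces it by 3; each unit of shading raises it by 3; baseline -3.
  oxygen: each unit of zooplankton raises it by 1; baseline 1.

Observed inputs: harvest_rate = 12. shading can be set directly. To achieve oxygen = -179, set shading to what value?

shading = -1

Substituting into the nutrient equation gives nutrient = -3*shading + 55.
Substituting into the zooplankton equation gives zooplankton = 12*shading - 168.
Substituting into the oxygen equation gives oxygen = 12*shading - 167.
Solve 12*shading - 167 = -179: shading = (-179 + 167) / 12 = -1.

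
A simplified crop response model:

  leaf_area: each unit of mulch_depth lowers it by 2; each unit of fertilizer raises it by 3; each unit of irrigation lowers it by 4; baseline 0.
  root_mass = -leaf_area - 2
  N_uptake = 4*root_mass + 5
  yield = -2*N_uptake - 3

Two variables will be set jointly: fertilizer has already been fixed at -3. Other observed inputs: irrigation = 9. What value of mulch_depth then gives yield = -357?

With fertilizer held at -3:
Substituting into the leaf_area equation gives leaf_area = -2*mulch_depth - 45.
Substituting into the root_mass equation gives root_mass = 2*mulch_depth + 43.
Substituting into the N_uptake equation gives N_uptake = 8*mulch_depth + 177.
Substituting into the yield equation gives yield = -16*mulch_depth - 357.
Solve -16*mulch_depth - 357 = -357: mulch_depth = (-357 + 357) / -16 = 0.

mulch_depth = 0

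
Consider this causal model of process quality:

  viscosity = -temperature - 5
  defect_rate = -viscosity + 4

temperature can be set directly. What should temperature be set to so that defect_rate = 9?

temperature = 0

Substituting into the defect_rate equation gives defect_rate = temperature + 9.
Solve temperature + 9 = 9: temperature = (9 - 9) / 1 = 0.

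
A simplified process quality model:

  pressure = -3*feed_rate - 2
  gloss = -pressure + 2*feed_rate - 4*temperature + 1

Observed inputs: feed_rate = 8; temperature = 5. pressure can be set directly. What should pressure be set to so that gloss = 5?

pressure = -8

Intervening on pressure fixes its value directly, overriding its dependence on feed_rate.
Substituting into the gloss equation gives gloss = -pressure - 3.
Solve -pressure - 3 = 5: pressure = (5 + 3) / -1 = -8.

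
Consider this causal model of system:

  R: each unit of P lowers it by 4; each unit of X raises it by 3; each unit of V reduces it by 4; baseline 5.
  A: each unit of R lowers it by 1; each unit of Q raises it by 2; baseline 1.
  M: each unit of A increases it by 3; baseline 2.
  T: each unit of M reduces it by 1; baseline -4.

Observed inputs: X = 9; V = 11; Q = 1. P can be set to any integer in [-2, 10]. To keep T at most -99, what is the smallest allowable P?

P = 4

Substituting into the R equation gives R = -4*P - 12.
Substituting into the A equation gives A = 4*P + 15.
M becomes 12*P + 47.
Substituting into the T equation gives T = -12*P - 51.
Require -12*P - 51 ≤ -99, so P ≥ 4.
The smallest integer in [-2, 10] satisfying this is 4.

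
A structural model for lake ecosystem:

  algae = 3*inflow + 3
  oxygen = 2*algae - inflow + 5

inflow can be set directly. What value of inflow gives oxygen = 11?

inflow = 0

Substituting into the oxygen equation gives oxygen = 5*inflow + 11.
Solve 5*inflow + 11 = 11: inflow = (11 - 11) / 5 = 0.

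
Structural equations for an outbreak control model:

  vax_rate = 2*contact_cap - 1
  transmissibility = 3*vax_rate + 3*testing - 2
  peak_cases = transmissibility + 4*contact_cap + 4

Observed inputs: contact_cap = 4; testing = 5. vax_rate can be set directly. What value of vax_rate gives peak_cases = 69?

Intervening on vax_rate fixes its value directly, overriding its dependence on contact_cap.
Substituting into the transmissibility equation gives transmissibility = 3*vax_rate + 13.
Substituting into the peak_cases equation gives peak_cases = 3*vax_rate + 33.
Solve 3*vax_rate + 33 = 69: vax_rate = (69 - 33) / 3 = 12.

vax_rate = 12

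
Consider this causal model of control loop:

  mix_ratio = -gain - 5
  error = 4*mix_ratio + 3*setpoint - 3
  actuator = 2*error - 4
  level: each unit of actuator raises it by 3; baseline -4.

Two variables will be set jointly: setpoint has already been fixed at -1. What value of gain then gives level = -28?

gain = -6

With setpoint held at -1:
Substituting into the error equation gives error = -4*gain - 26.
This gives actuator = -8*gain - 56.
Substituting into the level equation gives level = -24*gain - 172.
Solve -24*gain - 172 = -28: gain = (-28 + 172) / -24 = -6.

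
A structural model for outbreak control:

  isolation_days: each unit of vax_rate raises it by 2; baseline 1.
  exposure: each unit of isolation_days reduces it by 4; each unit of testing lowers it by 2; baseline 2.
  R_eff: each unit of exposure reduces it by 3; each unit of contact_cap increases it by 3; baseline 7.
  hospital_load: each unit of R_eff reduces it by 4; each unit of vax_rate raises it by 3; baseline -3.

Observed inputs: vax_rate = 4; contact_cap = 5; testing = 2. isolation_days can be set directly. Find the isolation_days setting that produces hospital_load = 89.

isolation_days = -4

Intervening on isolation_days fixes its value directly, overriding its dependence on vax_rate.
Substituting into the exposure equation gives exposure = -4*isolation_days - 2.
Substituting into the R_eff equation gives R_eff = 12*isolation_days + 28.
Substituting into the hospital_load equation gives hospital_load = -48*isolation_days - 103.
Solve -48*isolation_days - 103 = 89: isolation_days = (89 + 103) / -48 = -4.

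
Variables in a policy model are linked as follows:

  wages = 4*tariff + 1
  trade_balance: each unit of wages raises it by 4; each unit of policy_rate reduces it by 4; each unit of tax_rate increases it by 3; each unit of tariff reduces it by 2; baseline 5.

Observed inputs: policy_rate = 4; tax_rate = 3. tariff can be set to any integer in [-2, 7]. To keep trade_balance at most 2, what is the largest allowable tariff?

Substituting into the trade_balance equation gives trade_balance = 14*tariff + 2.
Require 14*tariff + 2 ≤ 2, so tariff ≤ 0.
The largest integer in [-2, 7] satisfying this is 0.

tariff = 0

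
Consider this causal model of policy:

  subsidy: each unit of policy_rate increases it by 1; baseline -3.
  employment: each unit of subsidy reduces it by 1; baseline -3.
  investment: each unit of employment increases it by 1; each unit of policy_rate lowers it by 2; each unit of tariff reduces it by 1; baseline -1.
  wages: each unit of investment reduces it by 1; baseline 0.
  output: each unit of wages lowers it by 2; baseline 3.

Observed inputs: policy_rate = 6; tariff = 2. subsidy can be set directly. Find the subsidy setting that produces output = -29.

Intervening on subsidy fixes its value directly, overriding its dependence on policy_rate.
Substituting into the investment equation gives investment = -subsidy - 18.
Substituting into the wages equation gives wages = subsidy + 18.
Substituting into the output equation gives output = -2*subsidy - 33.
Solve -2*subsidy - 33 = -29: subsidy = (-29 + 33) / -2 = -2.

subsidy = -2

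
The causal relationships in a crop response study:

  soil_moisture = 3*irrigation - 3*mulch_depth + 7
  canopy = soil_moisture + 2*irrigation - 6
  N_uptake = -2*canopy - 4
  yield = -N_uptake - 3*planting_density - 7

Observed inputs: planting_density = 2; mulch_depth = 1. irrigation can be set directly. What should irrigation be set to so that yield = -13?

irrigation = 0

Substituting into the soil_moisture equation gives soil_moisture = 3*irrigation + 4.
So canopy = 5*irrigation - 2.
Substituting into the N_uptake equation gives N_uptake = -10*irrigation.
yield becomes 10*irrigation - 13.
Solve 10*irrigation - 13 = -13: irrigation = (-13 + 13) / 10 = 0.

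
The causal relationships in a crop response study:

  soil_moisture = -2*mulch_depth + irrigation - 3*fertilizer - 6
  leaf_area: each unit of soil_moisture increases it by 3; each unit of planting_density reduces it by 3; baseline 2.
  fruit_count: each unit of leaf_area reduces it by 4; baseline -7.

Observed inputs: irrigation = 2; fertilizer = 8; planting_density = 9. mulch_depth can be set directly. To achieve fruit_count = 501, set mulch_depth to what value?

mulch_depth = 3

Substituting into the soil_moisture equation gives soil_moisture = -2*mulch_depth - 28.
Substituting into the leaf_area equation gives leaf_area = -6*mulch_depth - 109.
Substituting into the fruit_count equation gives fruit_count = 24*mulch_depth + 429.
Solve 24*mulch_depth + 429 = 501: mulch_depth = (501 - 429) / 24 = 3.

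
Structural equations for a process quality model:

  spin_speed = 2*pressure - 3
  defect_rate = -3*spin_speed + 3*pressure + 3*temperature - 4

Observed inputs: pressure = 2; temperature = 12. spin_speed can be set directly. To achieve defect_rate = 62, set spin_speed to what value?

spin_speed = -8

Intervening on spin_speed fixes its value directly, overriding its dependence on pressure.
Substituting into the defect_rate equation gives defect_rate = -3*spin_speed + 38.
Solve -3*spin_speed + 38 = 62: spin_speed = (62 - 38) / -3 = -8.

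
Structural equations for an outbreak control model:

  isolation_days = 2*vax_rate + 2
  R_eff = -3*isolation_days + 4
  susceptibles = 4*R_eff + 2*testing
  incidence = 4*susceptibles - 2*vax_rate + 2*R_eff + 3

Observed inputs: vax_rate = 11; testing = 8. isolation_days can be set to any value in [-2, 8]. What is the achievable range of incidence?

-315 to 225

Intervening on isolation_days fixes its value directly, overriding its dependence on vax_rate.
Substituting into the susceptibles equation gives susceptibles = -12*isolation_days + 32.
So incidence = -54*isolation_days + 117.
Linear in isolation_days, so extremes are at the endpoints: isolation_days = -2 gives incidence = 225; isolation_days = 8 gives incidence = -315.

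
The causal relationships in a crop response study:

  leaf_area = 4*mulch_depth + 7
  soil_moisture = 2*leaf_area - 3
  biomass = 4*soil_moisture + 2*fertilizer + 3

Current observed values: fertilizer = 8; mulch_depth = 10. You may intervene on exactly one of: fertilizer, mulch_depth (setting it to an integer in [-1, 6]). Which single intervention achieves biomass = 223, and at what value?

Intervening on fertilizer: biomass = 2*fertilizer + 367. Reaching 223 requires fertilizer = -72, outside [-1, 6].
Intervening on mulch_depth: with other inputs at their observed values, biomass = 32*mulch_depth + 63. Solving for 223 gives mulch_depth = 5, within [-1, 6].

set mulch_depth = 5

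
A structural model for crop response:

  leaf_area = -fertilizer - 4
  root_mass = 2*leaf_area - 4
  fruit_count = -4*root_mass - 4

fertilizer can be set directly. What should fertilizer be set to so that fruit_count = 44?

fertilizer = 0

Substituting into the root_mass equation gives root_mass = -2*fertilizer - 12.
This gives fruit_count = 8*fertilizer + 44.
Solve 8*fertilizer + 44 = 44: fertilizer = (44 - 44) / 8 = 0.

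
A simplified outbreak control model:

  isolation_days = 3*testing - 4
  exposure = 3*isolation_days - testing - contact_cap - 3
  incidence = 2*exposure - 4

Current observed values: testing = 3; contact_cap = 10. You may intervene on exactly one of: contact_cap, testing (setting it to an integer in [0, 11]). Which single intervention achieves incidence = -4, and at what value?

Intervening on contact_cap: with other inputs at their observed values, incidence = -2*contact_cap + 14. Solving for -4 gives contact_cap = 9, within [0, 11].
Intervening on testing: incidence = 16*testing - 54. Reaching -4 requires testing = 25/8, not an integer.

set contact_cap = 9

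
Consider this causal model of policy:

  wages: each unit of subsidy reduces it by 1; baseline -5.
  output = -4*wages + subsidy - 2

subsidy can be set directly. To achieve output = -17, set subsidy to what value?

subsidy = -7

Substituting into the output equation gives output = 5*subsidy + 18.
Solve 5*subsidy + 18 = -17: subsidy = (-17 - 18) / 5 = -7.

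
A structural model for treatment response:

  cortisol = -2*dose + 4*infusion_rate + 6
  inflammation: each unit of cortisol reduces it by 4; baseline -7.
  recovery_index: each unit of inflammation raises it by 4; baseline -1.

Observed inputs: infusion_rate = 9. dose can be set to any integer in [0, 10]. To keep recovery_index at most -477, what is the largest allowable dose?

dose = 7

Substituting into the cortisol equation gives cortisol = -2*dose + 42.
Substituting into the inflammation equation gives inflammation = 8*dose - 175.
Substituting into the recovery_index equation gives recovery_index = 32*dose - 701.
Require 32*dose - 701 ≤ -477, so dose ≤ 7.
The largest integer in [0, 10] satisfying this is 7.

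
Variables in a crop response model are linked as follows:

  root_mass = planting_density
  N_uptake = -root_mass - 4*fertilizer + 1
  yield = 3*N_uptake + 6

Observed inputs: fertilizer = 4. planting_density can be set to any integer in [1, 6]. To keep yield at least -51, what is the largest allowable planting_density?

planting_density = 4

Substituting into the N_uptake equation gives N_uptake = -planting_density - 15.
Substituting into the yield equation gives yield = -3*planting_density - 39.
Require -3*planting_density - 39 ≥ -51, so planting_density ≤ 4.
The largest integer in [1, 6] satisfying this is 4.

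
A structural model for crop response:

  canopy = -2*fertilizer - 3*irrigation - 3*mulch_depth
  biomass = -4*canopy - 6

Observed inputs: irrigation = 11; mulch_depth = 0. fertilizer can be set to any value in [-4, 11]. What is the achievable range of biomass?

Substituting into the canopy equation gives canopy = -2*fertilizer - 33.
biomass becomes 8*fertilizer + 126.
Linear in fertilizer, so extremes are at the endpoints: fertilizer = -4 gives biomass = 94; fertilizer = 11 gives biomass = 214.

94 to 214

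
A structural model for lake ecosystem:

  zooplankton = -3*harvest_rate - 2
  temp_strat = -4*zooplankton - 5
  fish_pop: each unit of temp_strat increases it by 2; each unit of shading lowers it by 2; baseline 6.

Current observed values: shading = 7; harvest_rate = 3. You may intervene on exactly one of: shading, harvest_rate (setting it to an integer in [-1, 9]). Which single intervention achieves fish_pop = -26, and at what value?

Intervening on shading: fish_pop = -2*shading + 84. Reaching -26 requires shading = 55, outside [-1, 9].
Intervening on harvest_rate: with other inputs at their observed values, fish_pop = 24*harvest_rate - 2. Solving for -26 gives harvest_rate = -1, within [-1, 9].

set harvest_rate = -1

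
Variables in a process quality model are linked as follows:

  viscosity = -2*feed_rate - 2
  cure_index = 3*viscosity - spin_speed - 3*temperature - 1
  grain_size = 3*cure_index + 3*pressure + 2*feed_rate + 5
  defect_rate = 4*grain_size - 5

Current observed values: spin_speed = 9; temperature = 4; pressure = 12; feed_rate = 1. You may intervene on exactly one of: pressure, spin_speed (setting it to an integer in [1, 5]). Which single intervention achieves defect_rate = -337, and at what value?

set pressure = 4

Intervening on pressure: with other inputs at their observed values, defect_rate = 12*pressure - 385. Solving for -337 gives pressure = 4, within [1, 5].
Intervening on spin_speed: defect_rate = -12*spin_speed - 133. Reaching -337 requires spin_speed = 17, outside [1, 5].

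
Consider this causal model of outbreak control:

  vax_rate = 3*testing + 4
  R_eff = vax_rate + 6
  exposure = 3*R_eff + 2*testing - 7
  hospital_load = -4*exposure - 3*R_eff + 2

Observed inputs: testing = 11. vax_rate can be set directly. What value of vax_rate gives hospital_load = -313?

vax_rate = 11

Intervening on vax_rate fixes its value directly, overriding its dependence on testing.
Substituting into the exposure equation gives exposure = 3*vax_rate + 33.
Substituting into the hospital_load equation gives hospital_load = -15*vax_rate - 148.
Solve -15*vax_rate - 148 = -313: vax_rate = (-313 + 148) / -15 = 11.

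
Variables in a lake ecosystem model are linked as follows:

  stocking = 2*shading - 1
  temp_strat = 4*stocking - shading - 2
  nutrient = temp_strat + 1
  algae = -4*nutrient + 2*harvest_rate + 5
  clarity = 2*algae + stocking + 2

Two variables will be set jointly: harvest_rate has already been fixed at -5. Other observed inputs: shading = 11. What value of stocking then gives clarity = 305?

stocking = -7

With harvest_rate held at -5:
Intervening on stocking fixes its value directly, overriding its dependence on shading.
Substituting into the temp_strat equation gives temp_strat = 4*stocking - 13.
So nutrient = 4*stocking - 12.
algae becomes -16*stocking + 43.
This gives clarity = -31*stocking + 88.
Solve -31*stocking + 88 = 305: stocking = (305 - 88) / -31 = -7.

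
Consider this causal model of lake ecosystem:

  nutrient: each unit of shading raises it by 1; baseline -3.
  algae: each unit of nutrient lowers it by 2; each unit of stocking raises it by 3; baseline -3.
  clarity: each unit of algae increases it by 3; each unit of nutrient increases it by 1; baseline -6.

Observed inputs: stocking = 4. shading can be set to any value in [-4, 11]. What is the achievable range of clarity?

-19 to 56

Substituting into the algae equation gives algae = -2*shading + 15.
Substituting into the clarity equation gives clarity = -5*shading + 36.
Linear in shading, so extremes are at the endpoints: shading = -4 gives clarity = 56; shading = 11 gives clarity = -19.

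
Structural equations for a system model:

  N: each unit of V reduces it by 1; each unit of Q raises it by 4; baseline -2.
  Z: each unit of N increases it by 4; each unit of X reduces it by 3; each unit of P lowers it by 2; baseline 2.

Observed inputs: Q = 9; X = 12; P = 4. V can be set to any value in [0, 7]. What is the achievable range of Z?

66 to 94

Substituting into the N equation gives N = -V + 34.
Substituting into the Z equation gives Z = -4*V + 94.
Linear in V, so extremes are at the endpoints: V = 0 gives Z = 94; V = 7 gives Z = 66.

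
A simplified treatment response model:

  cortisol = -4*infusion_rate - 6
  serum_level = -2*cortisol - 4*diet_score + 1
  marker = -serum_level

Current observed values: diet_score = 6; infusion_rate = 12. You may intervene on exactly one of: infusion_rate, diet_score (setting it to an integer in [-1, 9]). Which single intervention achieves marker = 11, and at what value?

set infusion_rate = 0

Intervening on infusion_rate: with other inputs at their observed values, marker = -8*infusion_rate + 11. Solving for 11 gives infusion_rate = 0, within [-1, 9].
Intervening on diet_score: marker = 4*diet_score - 109. Reaching 11 requires diet_score = 30, outside [-1, 9].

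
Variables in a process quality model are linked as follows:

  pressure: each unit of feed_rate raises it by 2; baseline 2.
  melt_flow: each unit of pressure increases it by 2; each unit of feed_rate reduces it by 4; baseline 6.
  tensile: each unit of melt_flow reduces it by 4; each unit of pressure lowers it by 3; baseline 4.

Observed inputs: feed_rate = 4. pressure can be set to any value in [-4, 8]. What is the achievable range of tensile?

-44 to 88

Intervening on pressure fixes its value directly, overriding its dependence on feed_rate.
Substituting into the melt_flow equation gives melt_flow = 2*pressure - 10.
Substituting into the tensile equation gives tensile = -11*pressure + 44.
Linear in pressure, so extremes are at the endpoints: pressure = -4 gives tensile = 88; pressure = 8 gives tensile = -44.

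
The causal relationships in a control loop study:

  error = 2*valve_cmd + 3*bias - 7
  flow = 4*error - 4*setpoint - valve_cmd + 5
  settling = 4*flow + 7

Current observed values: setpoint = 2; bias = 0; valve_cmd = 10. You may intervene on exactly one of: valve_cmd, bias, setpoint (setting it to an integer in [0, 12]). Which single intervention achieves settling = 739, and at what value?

set bias = 12

Intervening on valve_cmd: settling = 28*valve_cmd - 117. Reaching 739 requires valve_cmd = 214/7, not an integer.
Intervening on bias: with other inputs at their observed values, settling = 48*bias + 163. Solving for 739 gives bias = 12, within [0, 12].
Intervening on setpoint: settling = -16*setpoint + 195. Reaching 739 requires setpoint = -34, outside [0, 12].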